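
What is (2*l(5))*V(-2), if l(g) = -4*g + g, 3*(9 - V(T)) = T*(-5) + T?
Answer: -190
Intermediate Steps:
V(T) = 9 + 4*T/3 (V(T) = 9 - (T*(-5) + T)/3 = 9 - (-5*T + T)/3 = 9 - (-4)*T/3 = 9 + 4*T/3)
l(g) = -3*g
(2*l(5))*V(-2) = (2*(-3*5))*(9 + (4/3)*(-2)) = (2*(-15))*(9 - 8/3) = -30*19/3 = -190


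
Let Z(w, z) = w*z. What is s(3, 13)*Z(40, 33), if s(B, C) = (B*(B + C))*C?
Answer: 823680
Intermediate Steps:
s(B, C) = B*C*(B + C)
s(3, 13)*Z(40, 33) = (3*13*(3 + 13))*(40*33) = (3*13*16)*1320 = 624*1320 = 823680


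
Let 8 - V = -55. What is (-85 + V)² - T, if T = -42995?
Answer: 43479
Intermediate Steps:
V = 63 (V = 8 - 1*(-55) = 8 + 55 = 63)
(-85 + V)² - T = (-85 + 63)² - 1*(-42995) = (-22)² + 42995 = 484 + 42995 = 43479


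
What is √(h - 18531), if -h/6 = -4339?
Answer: √7503 ≈ 86.620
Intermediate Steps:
h = 26034 (h = -6*(-4339) = 26034)
√(h - 18531) = √(26034 - 18531) = √7503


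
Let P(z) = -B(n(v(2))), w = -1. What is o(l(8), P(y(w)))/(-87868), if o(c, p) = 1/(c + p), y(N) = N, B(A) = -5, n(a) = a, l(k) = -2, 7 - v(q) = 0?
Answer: -1/263604 ≈ -3.7936e-6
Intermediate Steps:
v(q) = 7 (v(q) = 7 - 1*0 = 7 + 0 = 7)
P(z) = 5 (P(z) = -1*(-5) = 5)
o(l(8), P(y(w)))/(-87868) = 1/((-2 + 5)*(-87868)) = -1/87868/3 = (1/3)*(-1/87868) = -1/263604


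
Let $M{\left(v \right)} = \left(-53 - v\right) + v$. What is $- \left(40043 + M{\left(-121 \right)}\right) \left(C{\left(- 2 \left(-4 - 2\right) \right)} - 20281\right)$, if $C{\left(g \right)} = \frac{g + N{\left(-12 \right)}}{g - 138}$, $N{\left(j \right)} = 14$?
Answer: $\frac{17031954280}{21} \approx 8.1105 \cdot 10^{8}$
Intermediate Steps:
$C{\left(g \right)} = \frac{14 + g}{-138 + g}$ ($C{\left(g \right)} = \frac{g + 14}{g - 138} = \frac{14 + g}{-138 + g}$)
$M{\left(v \right)} = -53$
$- \left(40043 + M{\left(-121 \right)}\right) \left(C{\left(- 2 \left(-4 - 2\right) \right)} - 20281\right) = - \left(40043 - 53\right) \left(\frac{14 - 2 \left(-4 - 2\right)}{-138 - 2 \left(-4 - 2\right)} - 20281\right) = - 39990 \left(\frac{14 - -12}{-138 - -12} - 20281\right) = - 39990 \left(\frac{14 + 12}{-138 + 12} - 20281\right) = - 39990 \left(\frac{1}{-126} \cdot 26 - 20281\right) = - 39990 \left(\left(- \frac{1}{126}\right) 26 - 20281\right) = - 39990 \left(- \frac{13}{63} - 20281\right) = - \frac{39990 \left(-1277716\right)}{63} = \left(-1\right) \left(- \frac{17031954280}{21}\right) = \frac{17031954280}{21}$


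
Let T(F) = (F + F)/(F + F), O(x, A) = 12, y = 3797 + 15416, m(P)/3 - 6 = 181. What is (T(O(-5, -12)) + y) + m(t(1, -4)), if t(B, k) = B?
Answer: 19775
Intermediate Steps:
m(P) = 561 (m(P) = 18 + 3*181 = 18 + 543 = 561)
y = 19213
T(F) = 1 (T(F) = (2*F)/((2*F)) = (2*F)*(1/(2*F)) = 1)
(T(O(-5, -12)) + y) + m(t(1, -4)) = (1 + 19213) + 561 = 19214 + 561 = 19775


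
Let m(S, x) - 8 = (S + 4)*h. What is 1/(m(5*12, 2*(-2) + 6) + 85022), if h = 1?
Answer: 1/85094 ≈ 1.1752e-5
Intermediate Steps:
m(S, x) = 12 + S (m(S, x) = 8 + (S + 4)*1 = 8 + (4 + S)*1 = 8 + (4 + S) = 12 + S)
1/(m(5*12, 2*(-2) + 6) + 85022) = 1/((12 + 5*12) + 85022) = 1/((12 + 60) + 85022) = 1/(72 + 85022) = 1/85094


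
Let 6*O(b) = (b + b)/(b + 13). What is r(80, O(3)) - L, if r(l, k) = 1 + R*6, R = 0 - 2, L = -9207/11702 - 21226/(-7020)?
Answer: -135922744/10268505 ≈ -13.237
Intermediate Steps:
O(b) = b/(3*(13 + b)) (O(b) = ((b + b)/(b + 13))/6 = ((2*b)/(13 + b))/6 = (2*b/(13 + b))/6 = b/(3*(13 + b)))
L = 22969189/10268505 (L = -9207*1/11702 - 21226*(-1/7020) = -9207/11702 + 10613/3510 = 22969189/10268505 ≈ 2.2369)
R = -2
r(l, k) = -11 (r(l, k) = 1 - 2*6 = 1 - 12 = -11)
r(80, O(3)) - L = -11 - 1*22969189/10268505 = -11 - 22969189/10268505 = -135922744/10268505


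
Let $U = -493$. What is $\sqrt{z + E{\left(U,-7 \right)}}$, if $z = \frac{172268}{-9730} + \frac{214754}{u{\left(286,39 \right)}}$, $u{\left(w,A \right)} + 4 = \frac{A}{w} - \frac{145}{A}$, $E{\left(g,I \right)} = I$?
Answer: $\frac{i \sqrt{45429727878979185}}{1265873} \approx 168.38 i$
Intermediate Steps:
$u{\left(w,A \right)} = -4 - \frac{145}{A} + \frac{A}{w}$ ($u{\left(w,A \right)} = -4 + \left(\frac{A}{w} - \frac{145}{A}\right) = -4 + \left(- \frac{145}{A} + \frac{A}{w}\right) = -4 - \frac{145}{A} + \frac{A}{w}$)
$z = - \frac{35879200234}{1265873}$ ($z = \frac{172268}{-9730} + \frac{214754}{-4 - \frac{145}{39} + \frac{39}{286}} = 172268 \left(- \frac{1}{9730}\right) + \frac{214754}{-4 - \frac{145}{39} + 39 \cdot \frac{1}{286}} = - \frac{86134}{4865} + \frac{214754}{-4 - \frac{145}{39} + \frac{3}{22}} = - \frac{86134}{4865} + \frac{214754}{- \frac{6505}{858}} = - \frac{86134}{4865} + 214754 \left(- \frac{858}{6505}\right) = - \frac{86134}{4865} - \frac{184258932}{6505} = - \frac{35879200234}{1265873} \approx -28343.0$)
$\sqrt{z + E{\left(U,-7 \right)}} = \sqrt{- \frac{35879200234}{1265873} - 7} = \sqrt{- \frac{35888061345}{1265873}} = \frac{i \sqrt{45429727878979185}}{1265873}$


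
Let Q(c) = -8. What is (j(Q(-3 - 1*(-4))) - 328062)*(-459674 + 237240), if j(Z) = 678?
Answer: 72821332656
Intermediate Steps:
(j(Q(-3 - 1*(-4))) - 328062)*(-459674 + 237240) = (678 - 328062)*(-459674 + 237240) = -327384*(-222434) = 72821332656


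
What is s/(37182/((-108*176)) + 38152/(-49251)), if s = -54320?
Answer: 2825131921920/142024661 ≈ 19892.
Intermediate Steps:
s/(37182/((-108*176)) + 38152/(-49251)) = -54320/(37182/((-108*176)) + 38152/(-49251)) = -54320/(37182/(-19008) + 38152*(-1/49251)) = -54320/(37182*(-1/19008) - 38152/49251) = -54320/(-6197/3168 - 38152/49251) = -54320/(-142024661/52009056) = -54320*(-52009056/142024661) = 2825131921920/142024661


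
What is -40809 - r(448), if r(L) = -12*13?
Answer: -40653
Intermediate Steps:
r(L) = -156
-40809 - r(448) = -40809 - 1*(-156) = -40809 + 156 = -40653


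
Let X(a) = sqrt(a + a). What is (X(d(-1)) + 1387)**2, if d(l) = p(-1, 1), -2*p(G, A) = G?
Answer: 1926544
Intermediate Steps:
p(G, A) = -G/2
d(l) = 1/2 (d(l) = -1/2*(-1) = 1/2)
X(a) = sqrt(2)*sqrt(a) (X(a) = sqrt(2*a) = sqrt(2)*sqrt(a))
(X(d(-1)) + 1387)**2 = (sqrt(2)*sqrt(1/2) + 1387)**2 = (sqrt(2)*(sqrt(2)/2) + 1387)**2 = (1 + 1387)**2 = 1388**2 = 1926544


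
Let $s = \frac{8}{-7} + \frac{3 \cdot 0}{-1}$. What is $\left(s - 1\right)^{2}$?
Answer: $\frac{225}{49} \approx 4.5918$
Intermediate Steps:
$s = - \frac{8}{7}$ ($s = 8 \left(- \frac{1}{7}\right) + 0 \left(-1\right) = - \frac{8}{7} + 0 = - \frac{8}{7} \approx -1.1429$)
$\left(s - 1\right)^{2} = \left(- \frac{8}{7} - 1\right)^{2} = \left(- \frac{15}{7}\right)^{2} = \frac{225}{49}$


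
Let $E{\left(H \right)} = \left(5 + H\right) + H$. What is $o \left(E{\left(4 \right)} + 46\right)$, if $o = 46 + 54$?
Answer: $5900$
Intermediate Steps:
$E{\left(H \right)} = 5 + 2 H$
$o = 100$
$o \left(E{\left(4 \right)} + 46\right) = 100 \left(\left(5 + 2 \cdot 4\right) + 46\right) = 100 \left(\left(5 + 8\right) + 46\right) = 100 \left(13 + 46\right) = 100 \cdot 59 = 5900$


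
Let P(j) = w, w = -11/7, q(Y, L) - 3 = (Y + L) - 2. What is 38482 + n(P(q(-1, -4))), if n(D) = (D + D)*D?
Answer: 1885860/49 ≈ 38487.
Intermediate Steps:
q(Y, L) = 1 + L + Y (q(Y, L) = 3 + ((Y + L) - 2) = 3 + ((L + Y) - 2) = 3 + (-2 + L + Y) = 1 + L + Y)
w = -11/7 (w = -11*⅐ = -11/7 ≈ -1.5714)
P(j) = -11/7
n(D) = 2*D² (n(D) = (2*D)*D = 2*D²)
38482 + n(P(q(-1, -4))) = 38482 + 2*(-11/7)² = 38482 + 2*(121/49) = 38482 + 242/49 = 1885860/49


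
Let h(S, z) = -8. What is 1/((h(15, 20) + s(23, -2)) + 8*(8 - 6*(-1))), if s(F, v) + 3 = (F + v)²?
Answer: 1/542 ≈ 0.0018450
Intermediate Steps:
s(F, v) = -3 + (F + v)²
1/((h(15, 20) + s(23, -2)) + 8*(8 - 6*(-1))) = 1/((-8 + (-3 + (23 - 2)²)) + 8*(8 - 6*(-1))) = 1/((-8 + (-3 + 21²)) + 8*(8 - 2*(-3))) = 1/((-8 + (-3 + 441)) + 8*(8 + 6)) = 1/((-8 + 438) + 8*14) = 1/(430 + 112) = 1/542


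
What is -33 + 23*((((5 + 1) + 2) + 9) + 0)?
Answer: 358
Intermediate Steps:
-33 + 23*((((5 + 1) + 2) + 9) + 0) = -33 + 23*(((6 + 2) + 9) + 0) = -33 + 23*((8 + 9) + 0) = -33 + 23*(17 + 0) = -33 + 23*17 = -33 + 391 = 358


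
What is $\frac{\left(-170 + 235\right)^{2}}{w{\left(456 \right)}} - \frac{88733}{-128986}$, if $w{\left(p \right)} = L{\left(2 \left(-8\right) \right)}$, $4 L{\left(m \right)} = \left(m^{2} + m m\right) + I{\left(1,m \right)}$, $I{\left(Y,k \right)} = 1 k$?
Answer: $\frac{277984371}{7997132} \approx 34.76$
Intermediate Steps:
$I{\left(Y,k \right)} = k$
$L{\left(m \right)} = \frac{m^{2}}{2} + \frac{m}{4}$ ($L{\left(m \right)} = \frac{\left(m^{2} + m m\right) + m}{4} = \frac{\left(m^{2} + m^{2}\right) + m}{4} = \frac{2 m^{2} + m}{4} = \frac{m + 2 m^{2}}{4} = \frac{m^{2}}{2} + \frac{m}{4}$)
$w{\left(p \right)} = 124$ ($w{\left(p \right)} = \frac{2 \left(-8\right) \left(1 + 2 \cdot 2 \left(-8\right)\right)}{4} = \frac{1}{4} \left(-16\right) \left(1 + 2 \left(-16\right)\right) = \frac{1}{4} \left(-16\right) \left(1 - 32\right) = \frac{1}{4} \left(-16\right) \left(-31\right) = 124$)
$\frac{\left(-170 + 235\right)^{2}}{w{\left(456 \right)}} - \frac{88733}{-128986} = \frac{\left(-170 + 235\right)^{2}}{124} - \frac{88733}{-128986} = 65^{2} \cdot \frac{1}{124} - - \frac{88733}{128986} = 4225 \cdot \frac{1}{124} + \frac{88733}{128986} = \frac{4225}{124} + \frac{88733}{128986} = \frac{277984371}{7997132}$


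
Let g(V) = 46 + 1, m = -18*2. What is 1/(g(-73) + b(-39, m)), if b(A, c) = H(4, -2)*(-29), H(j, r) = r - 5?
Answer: 1/250 ≈ 0.0040000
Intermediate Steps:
m = -36
H(j, r) = -5 + r
g(V) = 47
b(A, c) = 203 (b(A, c) = (-5 - 2)*(-29) = -7*(-29) = 203)
1/(g(-73) + b(-39, m)) = 1/(47 + 203) = 1/250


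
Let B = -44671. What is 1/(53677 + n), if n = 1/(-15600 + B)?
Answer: 60271/3235166466 ≈ 1.8630e-5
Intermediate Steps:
n = -1/60271 (n = 1/(-15600 - 44671) = 1/(-60271) = -1/60271 ≈ -1.6592e-5)
1/(53677 + n) = 1/(53677 - 1/60271) = 1/(3235166466/60271) = 60271/3235166466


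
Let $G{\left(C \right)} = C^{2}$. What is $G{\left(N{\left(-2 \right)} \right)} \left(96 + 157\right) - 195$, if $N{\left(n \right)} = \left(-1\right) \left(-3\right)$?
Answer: $2082$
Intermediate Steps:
$N{\left(n \right)} = 3$
$G{\left(N{\left(-2 \right)} \right)} \left(96 + 157\right) - 195 = 3^{2} \left(96 + 157\right) - 195 = 9 \cdot 253 - 195 = 2277 - 195 = 2082$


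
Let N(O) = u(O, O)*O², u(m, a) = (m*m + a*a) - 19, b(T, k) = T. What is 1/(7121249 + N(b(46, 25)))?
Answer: 1/16035957 ≈ 6.2360e-8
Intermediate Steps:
u(m, a) = -19 + a² + m² (u(m, a) = (m² + a²) - 19 = (a² + m²) - 19 = -19 + a² + m²)
N(O) = O²*(-19 + 2*O²) (N(O) = (-19 + O² + O²)*O² = (-19 + 2*O²)*O² = O²*(-19 + 2*O²))
1/(7121249 + N(b(46, 25))) = 1/(7121249 + 46²*(-19 + 2*46²)) = 1/(7121249 + 2116*(-19 + 2*2116)) = 1/(7121249 + 2116*(-19 + 4232)) = 1/(7121249 + 2116*4213) = 1/(7121249 + 8914708) = 1/16035957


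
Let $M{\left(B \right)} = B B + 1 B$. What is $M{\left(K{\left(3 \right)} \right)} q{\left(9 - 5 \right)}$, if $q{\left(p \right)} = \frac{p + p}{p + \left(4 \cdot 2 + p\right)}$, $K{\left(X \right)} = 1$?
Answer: $1$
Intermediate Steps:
$q{\left(p \right)} = \frac{2 p}{8 + 2 p}$ ($q{\left(p \right)} = \frac{2 p}{p + \left(8 + p\right)} = \frac{2 p}{8 + 2 p}$)
$M{\left(B \right)} = B + B^{2}$ ($M{\left(B \right)} = B^{2} + B = B + B^{2}$)
$M{\left(K{\left(3 \right)} \right)} q{\left(9 - 5 \right)} = 1 \left(1 + 1\right) \frac{9 - 5}{4 + \left(9 - 5\right)} = 1 \cdot 2 \frac{4}{4 + 4} = 2 \cdot \frac{4}{8} = 2 \cdot 4 \cdot \frac{1}{8} = 2 \cdot \frac{1}{2} = 1$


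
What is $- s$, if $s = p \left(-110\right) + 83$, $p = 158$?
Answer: $17297$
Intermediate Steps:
$s = -17297$ ($s = 158 \left(-110\right) + 83 = -17380 + 83 = -17297$)
$- s = \left(-1\right) \left(-17297\right) = 17297$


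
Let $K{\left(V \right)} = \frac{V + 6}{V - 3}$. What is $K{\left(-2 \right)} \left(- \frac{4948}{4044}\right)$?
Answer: $\frac{4948}{5055} \approx 0.97883$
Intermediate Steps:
$K{\left(V \right)} = \frac{6 + V}{-3 + V}$
$K{\left(-2 \right)} \left(- \frac{4948}{4044}\right) = \frac{6 - 2}{-3 - 2} \left(- \frac{4948}{4044}\right) = \frac{1}{-5} \cdot 4 \left(\left(-4948\right) \frac{1}{4044}\right) = \left(- \frac{1}{5}\right) 4 \left(- \frac{1237}{1011}\right) = \left(- \frac{4}{5}\right) \left(- \frac{1237}{1011}\right) = \frac{4948}{5055}$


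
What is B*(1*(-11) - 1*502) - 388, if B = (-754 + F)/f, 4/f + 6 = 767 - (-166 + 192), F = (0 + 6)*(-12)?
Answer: 155722939/2 ≈ 7.7862e+7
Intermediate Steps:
F = -72 (F = 6*(-12) = -72)
f = 4/735 (f = 4/(-6 + (767 - (-166 + 192))) = 4/(-6 + (767 - 1*26)) = 4/(-6 + (767 - 26)) = 4/(-6 + 741) = 4/735 ≈ 0.0054422)
B = -303555/2 (B = (-754 - 72)/(4/735) = -826*735/4 = -303555/2 ≈ -1.5178e+5)
B*(1*(-11) - 1*502) - 388 = -303555*(1*(-11) - 1*502)/2 - 388 = -303555*(-11 - 502)/2 - 388 = -303555/2*(-513) - 388 = 155723715/2 - 388 = 155722939/2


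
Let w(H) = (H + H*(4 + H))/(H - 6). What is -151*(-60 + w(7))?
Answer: -3624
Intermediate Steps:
w(H) = (H + H*(4 + H))/(-6 + H)
-151*(-60 + w(7)) = -151*(-60 + 7*(5 + 7)/(-6 + 7)) = -151*(-60 + 7*12/1) = -151*(-60 + 7*1*12) = -151*(-60 + 84) = -151*24 = -3624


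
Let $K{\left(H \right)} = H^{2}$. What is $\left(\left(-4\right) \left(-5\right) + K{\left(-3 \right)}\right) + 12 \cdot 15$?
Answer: $209$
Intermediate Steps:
$\left(\left(-4\right) \left(-5\right) + K{\left(-3 \right)}\right) + 12 \cdot 15 = \left(\left(-4\right) \left(-5\right) + \left(-3\right)^{2}\right) + 12 \cdot 15 = \left(20 + 9\right) + 180 = 29 + 180 = 209$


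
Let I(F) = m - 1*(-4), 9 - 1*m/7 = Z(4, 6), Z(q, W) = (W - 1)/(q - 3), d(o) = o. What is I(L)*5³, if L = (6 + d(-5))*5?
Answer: 4000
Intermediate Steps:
Z(q, W) = (-1 + W)/(-3 + q)
m = 28 (m = 63 - 7*(-1 + 6)/(-3 + 4) = 63 - 7*5/1 = 63 - 7*5 = 63 - 35 = 28)
L = 5 (L = (6 - 5)*5 = 1*5 = 5)
I(F) = 32 (I(F) = 28 - 1*(-4) = 28 + 4 = 32)
I(L)*5³ = 32*5³ = 32*125 = 4000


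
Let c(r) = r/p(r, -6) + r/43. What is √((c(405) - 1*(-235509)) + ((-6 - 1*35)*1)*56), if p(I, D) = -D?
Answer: √1725412238/86 ≈ 483.00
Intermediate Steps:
c(r) = 49*r/258 (c(r) = r/((-1*(-6))) + r/43 = r/6 + r*(1/43) = r*(⅙) + r/43 = r/6 + r/43 = 49*r/258)
√((c(405) - 1*(-235509)) + ((-6 - 1*35)*1)*56) = √(((49/258)*405 - 1*(-235509)) + ((-6 - 1*35)*1)*56) = √((6615/86 + 235509) + ((-6 - 35)*1)*56) = √(20260389/86 - 41*1*56) = √(20260389/86 - 41*56) = √(20260389/86 - 2296) = √(20062933/86) = √1725412238/86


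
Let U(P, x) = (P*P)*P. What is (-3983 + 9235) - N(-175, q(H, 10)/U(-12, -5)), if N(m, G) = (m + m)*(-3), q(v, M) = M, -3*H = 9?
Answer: 4202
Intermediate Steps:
H = -3 (H = -⅓*9 = -3)
U(P, x) = P³ (U(P, x) = P²*P = P³)
N(m, G) = -6*m (N(m, G) = (2*m)*(-3) = -6*m)
(-3983 + 9235) - N(-175, q(H, 10)/U(-12, -5)) = (-3983 + 9235) - (-6)*(-175) = 5252 - 1*1050 = 5252 - 1050 = 4202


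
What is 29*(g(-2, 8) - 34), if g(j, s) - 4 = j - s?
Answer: -1160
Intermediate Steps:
g(j, s) = 4 + j - s (g(j, s) = 4 + (j - s) = 4 + j - s)
29*(g(-2, 8) - 34) = 29*((4 - 2 - 1*8) - 34) = 29*((4 - 2 - 8) - 34) = 29*(-6 - 34) = 29*(-40) = -1160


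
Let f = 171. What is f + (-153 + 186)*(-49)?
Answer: -1446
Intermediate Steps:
f + (-153 + 186)*(-49) = 171 + (-153 + 186)*(-49) = 171 + 33*(-49) = 171 - 1617 = -1446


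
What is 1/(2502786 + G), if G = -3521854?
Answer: -1/1019068 ≈ -9.8129e-7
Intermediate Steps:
1/(2502786 + G) = 1/(2502786 - 3521854) = 1/(-1019068) = -1/1019068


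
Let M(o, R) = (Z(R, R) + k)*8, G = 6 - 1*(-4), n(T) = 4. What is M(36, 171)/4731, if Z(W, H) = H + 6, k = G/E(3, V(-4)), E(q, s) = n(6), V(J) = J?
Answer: 1436/4731 ≈ 0.30353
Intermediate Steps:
E(q, s) = 4
G = 10 (G = 6 + 4 = 10)
k = 5/2 (k = 10/4 = 10*(¼) = 5/2 ≈ 2.5000)
Z(W, H) = 6 + H
M(o, R) = 68 + 8*R (M(o, R) = ((6 + R) + 5/2)*8 = (17/2 + R)*8 = 68 + 8*R)
M(36, 171)/4731 = (68 + 8*171)/4731 = (68 + 1368)*(1/4731) = 1436*(1/4731) = 1436/4731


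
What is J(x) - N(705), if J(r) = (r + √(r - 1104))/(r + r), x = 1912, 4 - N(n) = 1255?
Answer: 2503/2 + √202/1912 ≈ 1251.5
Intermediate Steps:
N(n) = -1251 (N(n) = 4 - 1*1255 = 4 - 1255 = -1251)
J(r) = (r + √(-1104 + r))/(2*r) (J(r) = (r + √(-1104 + r))/((2*r)) = (r + √(-1104 + r))*(1/(2*r)) = (r + √(-1104 + r))/(2*r))
J(x) - N(705) = (½)*(1912 + √(-1104 + 1912))/1912 - 1*(-1251) = (½)*(1/1912)*(1912 + √808) + 1251 = (½)*(1/1912)*(1912 + 2*√202) + 1251 = (½ + √202/1912) + 1251 = 2503/2 + √202/1912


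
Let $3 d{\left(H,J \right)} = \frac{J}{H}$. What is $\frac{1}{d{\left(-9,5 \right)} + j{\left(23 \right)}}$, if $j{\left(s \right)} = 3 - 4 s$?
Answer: $- \frac{27}{2408} \approx -0.011213$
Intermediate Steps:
$d{\left(H,J \right)} = \frac{J}{3 H}$ ($d{\left(H,J \right)} = \frac{J \frac{1}{H}}{3} = \frac{J}{3 H}$)
$\frac{1}{d{\left(-9,5 \right)} + j{\left(23 \right)}} = \frac{1}{\frac{1}{3} \cdot 5 \frac{1}{-9} + \left(3 - 92\right)} = \frac{1}{\frac{1}{3} \cdot 5 \left(- \frac{1}{9}\right) + \left(3 - 92\right)} = \frac{1}{- \frac{5}{27} - 89} = \frac{1}{- \frac{2408}{27}} = - \frac{27}{2408}$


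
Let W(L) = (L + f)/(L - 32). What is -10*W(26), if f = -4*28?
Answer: -430/3 ≈ -143.33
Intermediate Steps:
f = -112
W(L) = (-112 + L)/(-32 + L) (W(L) = (L - 112)/(L - 32) = (-112 + L)/(-32 + L))
-10*W(26) = -10*(-112 + 26)/(-32 + 26) = -10*(-86)/(-6) = -(-5)*(-86)/3 = -10*43/3 = -430/3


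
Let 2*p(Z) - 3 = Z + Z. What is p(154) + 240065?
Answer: 480441/2 ≈ 2.4022e+5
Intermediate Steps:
p(Z) = 3/2 + Z (p(Z) = 3/2 + (Z + Z)/2 = 3/2 + (2*Z)/2 = 3/2 + Z)
p(154) + 240065 = (3/2 + 154) + 240065 = 311/2 + 240065 = 480441/2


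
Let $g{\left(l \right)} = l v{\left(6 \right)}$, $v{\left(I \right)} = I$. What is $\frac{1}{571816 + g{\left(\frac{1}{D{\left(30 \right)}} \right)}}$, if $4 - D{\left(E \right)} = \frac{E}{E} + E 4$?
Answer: $\frac{39}{22300822} \approx 1.7488 \cdot 10^{-6}$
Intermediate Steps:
$D{\left(E \right)} = 3 - 4 E$ ($D{\left(E \right)} = 4 - \left(\frac{E}{E} + E 4\right) = 4 - \left(1 + 4 E\right) = 3 - 4 E$)
$g{\left(l \right)} = 6 l$ ($g{\left(l \right)} = l 6 = 6 l$)
$\frac{1}{571816 + g{\left(\frac{1}{D{\left(30 \right)}} \right)}} = \frac{1}{571816 + \frac{6}{3 - 120}} = \frac{1}{571816 + \frac{6}{-117}} = \frac{1}{571816 + 6 \left(- \frac{1}{117}\right)} = \frac{1}{571816 - \frac{2}{39}} = \frac{1}{\frac{22300822}{39}} = \frac{39}{22300822}$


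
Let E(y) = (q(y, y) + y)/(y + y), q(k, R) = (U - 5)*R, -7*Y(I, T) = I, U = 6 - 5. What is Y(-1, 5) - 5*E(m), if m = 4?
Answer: 107/14 ≈ 7.6429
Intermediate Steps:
U = 1
Y(I, T) = -I/7
q(k, R) = -4*R (q(k, R) = (1 - 5)*R = -4*R)
E(y) = -3/2 (E(y) = (-4*y + y)/(y + y) = (-3*y)/((2*y)) = (-3*y)*(1/(2*y)) = -3/2)
Y(-1, 5) - 5*E(m) = -⅐*(-1) - 5*(-3/2) = ⅐ + 15/2 = 107/14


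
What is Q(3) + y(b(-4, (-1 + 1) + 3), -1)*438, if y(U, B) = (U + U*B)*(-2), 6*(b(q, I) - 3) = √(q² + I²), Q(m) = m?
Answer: 3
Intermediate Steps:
b(q, I) = 3 + √(I² + q²)/6 (b(q, I) = 3 + √(q² + I²)/6 = 3 + √(I² + q²)/6)
y(U, B) = -2*U - 2*B*U (y(U, B) = (U + B*U)*(-2) = -2*U - 2*B*U)
Q(3) + y(b(-4, (-1 + 1) + 3), -1)*438 = 3 - 2*(3 + √(((-1 + 1) + 3)² + (-4)²)/6)*(1 - 1)*438 = 3 - 2*(3 + √((0 + 3)² + 16)/6)*0*438 = 3 - 2*(3 + √(3² + 16)/6)*0*438 = 3 - 2*(3 + √(9 + 16)/6)*0*438 = 3 - 2*(3 + √25/6)*0*438 = 3 - 2*(3 + (⅙)*5)*0*438 = 3 - 2*(3 + ⅚)*0*438 = 3 - 2*23/6*0*438 = 3 + 0*438 = 3 + 0 = 3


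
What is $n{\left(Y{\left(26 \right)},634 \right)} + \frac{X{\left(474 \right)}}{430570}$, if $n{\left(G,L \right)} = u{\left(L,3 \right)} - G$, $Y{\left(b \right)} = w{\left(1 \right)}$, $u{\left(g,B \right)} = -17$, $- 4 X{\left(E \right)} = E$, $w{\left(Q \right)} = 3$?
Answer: $- \frac{17223037}{861140} \approx -20.0$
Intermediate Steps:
$X{\left(E \right)} = - \frac{E}{4}$
$Y{\left(b \right)} = 3$
$n{\left(G,L \right)} = -17 - G$
$n{\left(Y{\left(26 \right)},634 \right)} + \frac{X{\left(474 \right)}}{430570} = \left(-17 - 3\right) + \frac{\left(- \frac{1}{4}\right) 474}{430570} = \left(-17 - 3\right) - \frac{237}{861140} = -20 - \frac{237}{861140} = - \frac{17223037}{861140}$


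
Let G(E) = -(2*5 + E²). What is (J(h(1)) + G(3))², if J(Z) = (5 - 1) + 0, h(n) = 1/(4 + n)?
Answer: 225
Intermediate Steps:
G(E) = -10 - E² (G(E) = -(10 + E²) = -10 - E²)
J(Z) = 4 (J(Z) = 4 + 0 = 4)
(J(h(1)) + G(3))² = (4 + (-10 - 1*3²))² = (4 + (-10 - 1*9))² = (4 + (-10 - 9))² = (4 - 19)² = (-15)² = 225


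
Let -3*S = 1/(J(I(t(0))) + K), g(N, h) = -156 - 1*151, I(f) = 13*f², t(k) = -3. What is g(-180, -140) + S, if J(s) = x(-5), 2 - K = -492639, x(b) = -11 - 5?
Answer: -453707626/1477875 ≈ -307.00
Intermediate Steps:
g(N, h) = -307 (g(N, h) = -156 - 151 = -307)
x(b) = -16
K = 492641 (K = 2 - 1*(-492639) = 2 + 492639 = 492641)
J(s) = -16
S = -1/1477875 (S = -1/(3*(-16 + 492641)) = -⅓/492625 = -⅓*1/492625 = -1/1477875 ≈ -6.7665e-7)
g(-180, -140) + S = -307 - 1/1477875 = -453707626/1477875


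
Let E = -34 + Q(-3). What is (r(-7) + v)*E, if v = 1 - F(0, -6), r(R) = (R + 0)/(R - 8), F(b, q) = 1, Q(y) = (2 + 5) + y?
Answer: -14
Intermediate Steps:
Q(y) = 7 + y
r(R) = R/(-8 + R)
v = 0 (v = 1 - 1*1 = 1 - 1 = 0)
E = -30 (E = -34 + (7 - 3) = -34 + 4 = -30)
(r(-7) + v)*E = (-7/(-8 - 7) + 0)*(-30) = (-7/(-15) + 0)*(-30) = (-7*(-1/15) + 0)*(-30) = (7/15 + 0)*(-30) = (7/15)*(-30) = -14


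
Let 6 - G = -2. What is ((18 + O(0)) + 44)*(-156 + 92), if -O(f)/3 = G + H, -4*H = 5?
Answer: -2672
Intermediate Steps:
G = 8 (G = 6 - 1*(-2) = 6 + 2 = 8)
H = -5/4 (H = -1/4*5 = -5/4 ≈ -1.2500)
O(f) = -81/4 (O(f) = -3*(8 - 5/4) = -3*27/4 = -81/4)
((18 + O(0)) + 44)*(-156 + 92) = ((18 - 81/4) + 44)*(-156 + 92) = (-9/4 + 44)*(-64) = (167/4)*(-64) = -2672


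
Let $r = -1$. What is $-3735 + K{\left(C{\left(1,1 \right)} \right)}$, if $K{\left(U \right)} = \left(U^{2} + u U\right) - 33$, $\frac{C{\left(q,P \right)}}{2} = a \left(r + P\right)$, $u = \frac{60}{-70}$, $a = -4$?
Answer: $-3768$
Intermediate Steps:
$u = - \frac{6}{7}$ ($u = 60 \left(- \frac{1}{70}\right) = - \frac{6}{7} \approx -0.85714$)
$C{\left(q,P \right)} = 8 - 8 P$ ($C{\left(q,P \right)} = 2 \left(- 4 \left(-1 + P\right)\right) = 2 \left(4 - 4 P\right) = 8 - 8 P$)
$K{\left(U \right)} = -33 + U^{2} - \frac{6 U}{7}$ ($K{\left(U \right)} = \left(U^{2} - \frac{6 U}{7}\right) - 33 = -33 + U^{2} - \frac{6 U}{7}$)
$-3735 + K{\left(C{\left(1,1 \right)} \right)} = -3735 - \left(33 - \left(8 - 8\right)^{2} + \frac{6 \left(8 - 8\right)}{7}\right) = -3735 - \left(33 - 0^{2}\right) = -3735 + \left(-33 + 0 + 0\right) = -3735 - 33 = -3768$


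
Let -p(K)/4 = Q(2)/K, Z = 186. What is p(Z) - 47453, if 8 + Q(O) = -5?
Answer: -4413103/93 ≈ -47453.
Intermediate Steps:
Q(O) = -13 (Q(O) = -8 - 5 = -13)
p(K) = 52/K (p(K) = -(-52)/K = 52/K)
p(Z) - 47453 = 52/186 - 47453 = 52*(1/186) - 47453 = 26/93 - 47453 = -4413103/93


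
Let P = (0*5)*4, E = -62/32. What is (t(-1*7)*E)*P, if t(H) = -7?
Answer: 0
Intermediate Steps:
E = -31/16 (E = -62*1/32 = -31/16 ≈ -1.9375)
P = 0 (P = 0*4 = 0)
(t(-1*7)*E)*P = -7*(-31/16)*0 = (217/16)*0 = 0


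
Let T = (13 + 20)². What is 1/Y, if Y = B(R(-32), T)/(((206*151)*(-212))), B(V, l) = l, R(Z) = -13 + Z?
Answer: -6594472/1089 ≈ -6055.5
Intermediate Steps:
T = 1089 (T = 33² = 1089)
Y = -1089/6594472 (Y = 1089/(((206*151)*(-212))) = 1089/((31106*(-212))) = 1089/(-6594472) = 1089*(-1/6594472) = -1089/6594472 ≈ -0.00016514)
1/Y = 1/(-1089/6594472) = -6594472/1089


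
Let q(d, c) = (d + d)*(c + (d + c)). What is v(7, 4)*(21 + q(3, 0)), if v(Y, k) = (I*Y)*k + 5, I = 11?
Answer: 12207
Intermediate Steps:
v(Y, k) = 5 + 11*Y*k (v(Y, k) = (11*Y)*k + 5 = 11*Y*k + 5 = 5 + 11*Y*k)
q(d, c) = 2*d*(d + 2*c) (q(d, c) = (2*d)*(c + (c + d)) = (2*d)*(d + 2*c) = 2*d*(d + 2*c))
v(7, 4)*(21 + q(3, 0)) = (5 + 11*7*4)*(21 + 2*3*(3 + 2*0)) = (5 + 308)*(21 + 2*3*(3 + 0)) = 313*(21 + 2*3*3) = 313*(21 + 18) = 313*39 = 12207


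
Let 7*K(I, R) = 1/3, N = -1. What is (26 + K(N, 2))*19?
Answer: 10393/21 ≈ 494.90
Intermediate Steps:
K(I, R) = 1/21 (K(I, R) = (1/7)/3 = (1/7)*(1/3) = 1/21)
(26 + K(N, 2))*19 = (26 + 1/21)*19 = (547/21)*19 = 10393/21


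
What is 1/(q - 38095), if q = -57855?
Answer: -1/95950 ≈ -1.0422e-5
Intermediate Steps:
1/(q - 38095) = 1/(-57855 - 38095) = 1/(-95950) = -1/95950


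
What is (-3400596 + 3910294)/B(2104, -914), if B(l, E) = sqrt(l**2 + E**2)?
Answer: 254849*sqrt(1315553)/1315553 ≈ 222.19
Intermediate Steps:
B(l, E) = sqrt(E**2 + l**2)
(-3400596 + 3910294)/B(2104, -914) = (-3400596 + 3910294)/(sqrt((-914)**2 + 2104**2)) = 509698/(sqrt(835396 + 4426816)) = 509698/(sqrt(5262212)) = 509698/((2*sqrt(1315553))) = 509698*(sqrt(1315553)/2631106) = 254849*sqrt(1315553)/1315553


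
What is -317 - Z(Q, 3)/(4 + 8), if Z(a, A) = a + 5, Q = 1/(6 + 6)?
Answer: -45709/144 ≈ -317.42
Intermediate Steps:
Q = 1/12 ≈ 0.083333
Z(a, A) = 5 + a
-317 - Z(Q, 3)/(4 + 8) = -317 - (5 + 1/12)/(4 + 8) = -317 - 61/(12*12) = -317 - 1*61/144 = -317 - 61/144 = -45709/144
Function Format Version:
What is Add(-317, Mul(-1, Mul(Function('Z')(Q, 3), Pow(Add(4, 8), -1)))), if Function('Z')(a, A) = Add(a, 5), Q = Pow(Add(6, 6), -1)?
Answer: Rational(-45709, 144) ≈ -317.42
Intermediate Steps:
Q = Rational(1, 12) (Q = Pow(12, -1) = Rational(1, 12) ≈ 0.083333)
Function('Z')(a, A) = Add(5, a)
Add(-317, Mul(-1, Mul(Function('Z')(Q, 3), Pow(Add(4, 8), -1)))) = Add(-317, Mul(-1, Mul(Add(5, Rational(1, 12)), Pow(Add(4, 8), -1)))) = Add(-317, Mul(-1, Mul(Rational(61, 12), Pow(12, -1)))) = Add(-317, Mul(-1, Mul(Rational(61, 12), Rational(1, 12)))) = Add(-317, Mul(-1, Rational(61, 144))) = Add(-317, Rational(-61, 144)) = Rational(-45709, 144)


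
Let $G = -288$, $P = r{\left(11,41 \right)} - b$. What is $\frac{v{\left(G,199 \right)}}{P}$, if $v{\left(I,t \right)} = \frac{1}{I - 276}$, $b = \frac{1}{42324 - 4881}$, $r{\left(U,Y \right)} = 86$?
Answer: $- \frac{12481}{605378236} \approx -2.0617 \cdot 10^{-5}$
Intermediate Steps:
$b = \frac{1}{37443} \approx 2.6707 \cdot 10^{-5}$
$P = \frac{3220097}{37443}$ ($P = 86 - \frac{1}{37443} = \frac{3220097}{37443} \approx 86.0$)
$v{\left(I,t \right)} = \frac{1}{-276 + I}$
$\frac{v{\left(G,199 \right)}}{P} = \frac{1}{\left(-276 - 288\right) \frac{3220097}{37443}} = \frac{1}{-564} \cdot \frac{37443}{3220097} = \left(- \frac{1}{564}\right) \frac{37443}{3220097} = - \frac{12481}{605378236}$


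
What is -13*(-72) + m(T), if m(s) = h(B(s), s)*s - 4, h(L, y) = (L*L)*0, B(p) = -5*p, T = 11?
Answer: 932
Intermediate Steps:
h(L, y) = 0 (h(L, y) = L²*0 = 0)
m(s) = -4 (m(s) = 0*s - 4 = 0 - 4 = -4)
-13*(-72) + m(T) = -13*(-72) - 4 = 936 - 4 = 932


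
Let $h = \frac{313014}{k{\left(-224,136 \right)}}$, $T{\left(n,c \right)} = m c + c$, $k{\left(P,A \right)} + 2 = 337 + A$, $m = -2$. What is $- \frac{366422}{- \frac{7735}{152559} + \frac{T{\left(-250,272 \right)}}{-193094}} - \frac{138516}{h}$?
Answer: $\frac{382024314004717524}{51393403477} \approx 7.4333 \cdot 10^{6}$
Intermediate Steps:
$k{\left(P,A \right)} = 335 + A$ ($k{\left(P,A \right)} = -2 + \left(337 + A\right) = 335 + A$)
$T{\left(n,c \right)} = - c$ ($T{\left(n,c \right)} = - 2 c + c = - c$)
$h = \frac{104338}{157}$ ($h = \frac{313014}{335 + 136} = \frac{313014}{471} = 313014 \cdot \frac{1}{471} = \frac{104338}{157} \approx 664.57$)
$- \frac{366422}{- \frac{7735}{152559} + \frac{T{\left(-250,272 \right)}}{-193094}} - \frac{138516}{h} = - \frac{366422}{- \frac{7735}{152559} + \frac{\left(-1\right) 272}{-193094}} - \frac{138516}{\frac{104338}{157}} = - \frac{366422}{\left(-7735\right) \frac{1}{152559} - - \frac{136}{96547}} - \frac{10873506}{52169} = - \frac{366422}{- \frac{7735}{152559} + \frac{136}{96547}} - \frac{10873506}{52169} = - \frac{366422}{- \frac{985133}{19985229}} - \frac{10873506}{52169} = \left(-366422\right) \left(- \frac{19985229}{985133}\right) - \frac{10873506}{52169} = \frac{7323027580638}{985133} - \frac{10873506}{52169} = \frac{382024314004717524}{51393403477}$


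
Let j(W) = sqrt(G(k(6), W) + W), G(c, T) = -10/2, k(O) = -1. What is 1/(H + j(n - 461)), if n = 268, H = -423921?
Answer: -141307/59903004813 - I*sqrt(22)/59903004813 ≈ -2.3589e-6 - 7.83e-11*I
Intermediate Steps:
G(c, T) = -5 (G(c, T) = -10*1/2 = -5)
j(W) = sqrt(-5 + W)
1/(H + j(n - 461)) = 1/(-423921 + sqrt(-5 + (268 - 461))) = 1/(-423921 + sqrt(-5 - 193)) = 1/(-423921 + sqrt(-198)) = 1/(-423921 + 3*I*sqrt(22))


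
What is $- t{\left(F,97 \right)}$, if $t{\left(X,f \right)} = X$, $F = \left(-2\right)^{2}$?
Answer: $-4$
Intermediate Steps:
$F = 4$
$- t{\left(F,97 \right)} = \left(-1\right) 4 = -4$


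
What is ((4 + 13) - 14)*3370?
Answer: 10110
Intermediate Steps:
((4 + 13) - 14)*3370 = (17 - 14)*3370 = 3*3370 = 10110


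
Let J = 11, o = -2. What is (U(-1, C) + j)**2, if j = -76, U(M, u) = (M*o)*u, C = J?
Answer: 2916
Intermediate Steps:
C = 11
U(M, u) = -2*M*u (U(M, u) = (M*(-2))*u = (-2*M)*u = -2*M*u)
(U(-1, C) + j)**2 = (-2*(-1)*11 - 76)**2 = (22 - 76)**2 = (-54)**2 = 2916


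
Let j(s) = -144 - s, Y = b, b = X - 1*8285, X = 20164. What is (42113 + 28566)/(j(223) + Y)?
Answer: 70679/11512 ≈ 6.1396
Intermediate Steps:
b = 11879 (b = 20164 - 1*8285 = 20164 - 8285 = 11879)
Y = 11879
(42113 + 28566)/(j(223) + Y) = (42113 + 28566)/((-144 - 1*223) + 11879) = 70679/((-144 - 223) + 11879) = 70679/(-367 + 11879) = 70679/11512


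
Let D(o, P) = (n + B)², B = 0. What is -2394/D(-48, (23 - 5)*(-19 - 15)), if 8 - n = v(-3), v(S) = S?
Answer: -2394/121 ≈ -19.785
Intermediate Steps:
n = 11 (n = 8 - 1*(-3) = 8 + 3 = 11)
D(o, P) = 121 (D(o, P) = (11 + 0)² = 11² = 121)
-2394/D(-48, (23 - 5)*(-19 - 15)) = -2394/121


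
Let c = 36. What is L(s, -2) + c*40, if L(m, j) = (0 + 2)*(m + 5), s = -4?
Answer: 1442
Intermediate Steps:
L(m, j) = 10 + 2*m (L(m, j) = 2*(5 + m) = 10 + 2*m)
L(s, -2) + c*40 = (10 + 2*(-4)) + 36*40 = (10 - 8) + 1440 = 2 + 1440 = 1442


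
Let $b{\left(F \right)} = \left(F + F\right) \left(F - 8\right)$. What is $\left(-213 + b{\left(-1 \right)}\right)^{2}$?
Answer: $38025$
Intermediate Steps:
$b{\left(F \right)} = 2 F \left(-8 + F\right)$
$\left(-213 + b{\left(-1 \right)}\right)^{2} = \left(-213 + 2 \left(-1\right) \left(-8 - 1\right)\right)^{2} = \left(-213 + 2 \left(-1\right) \left(-9\right)\right)^{2} = \left(-213 + 18\right)^{2} = \left(-195\right)^{2} = 38025$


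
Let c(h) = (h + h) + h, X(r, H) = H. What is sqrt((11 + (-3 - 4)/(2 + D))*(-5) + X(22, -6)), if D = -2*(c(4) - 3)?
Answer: I*sqrt(1011)/4 ≈ 7.9491*I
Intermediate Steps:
c(h) = 3*h (c(h) = 2*h + h = 3*h)
D = -18 (D = -2*(3*4 - 3) = -2*(12 - 3) = -2*9 = -18)
sqrt((11 + (-3 - 4)/(2 + D))*(-5) + X(22, -6)) = sqrt((11 + (-3 - 4)/(2 - 18))*(-5) - 6) = sqrt((11 - 7/(-16))*(-5) - 6) = sqrt((11 - 7*(-1/16))*(-5) - 6) = sqrt((11 + 7/16)*(-5) - 6) = sqrt((183/16)*(-5) - 6) = sqrt(-915/16 - 6) = sqrt(-1011/16) = I*sqrt(1011)/4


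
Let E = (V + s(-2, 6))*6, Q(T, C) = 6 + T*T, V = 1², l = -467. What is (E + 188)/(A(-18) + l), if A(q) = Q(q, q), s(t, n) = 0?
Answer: -194/137 ≈ -1.4161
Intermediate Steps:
V = 1
Q(T, C) = 6 + T²
A(q) = 6 + q²
E = 6 (E = (1 + 0)*6 = 1*6 = 6)
(E + 188)/(A(-18) + l) = (6 + 188)/((6 + (-18)²) - 467) = 194/((6 + 324) - 467) = 194/(330 - 467) = 194/(-137) = 194*(-1/137) = -194/137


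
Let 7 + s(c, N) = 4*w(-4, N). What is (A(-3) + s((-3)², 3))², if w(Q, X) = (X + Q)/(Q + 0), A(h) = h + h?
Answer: 144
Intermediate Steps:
A(h) = 2*h
w(Q, X) = (Q + X)/Q
s(c, N) = -3 - N (s(c, N) = -7 + 4*((-4 + N)/(-4)) = -7 + 4*(-(-4 + N)/4) = -7 + 4*(1 - N/4) = -7 + (4 - N) = -3 - N)
(A(-3) + s((-3)², 3))² = (2*(-3) + (-3 - 1*3))² = (-6 + (-3 - 3))² = (-6 - 6)² = (-12)² = 144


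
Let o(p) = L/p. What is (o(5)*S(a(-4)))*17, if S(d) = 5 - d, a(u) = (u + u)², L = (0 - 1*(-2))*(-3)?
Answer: 6018/5 ≈ 1203.6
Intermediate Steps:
L = -6 (L = (0 + 2)*(-3) = 2*(-3) = -6)
a(u) = 4*u² (a(u) = (2*u)² = 4*u²)
o(p) = -6/p
(o(5)*S(a(-4)))*17 = ((-6/5)*(5 - 4*(-4)²))*17 = ((-6*⅕)*(5 - 4*16))*17 = -6*(5 - 1*64)/5*17 = -6*(5 - 64)/5*17 = -6/5*(-59)*17 = (354/5)*17 = 6018/5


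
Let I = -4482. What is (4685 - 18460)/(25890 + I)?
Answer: -13775/21408 ≈ -0.64345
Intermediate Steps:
(4685 - 18460)/(25890 + I) = (4685 - 18460)/(25890 - 4482) = -13775/21408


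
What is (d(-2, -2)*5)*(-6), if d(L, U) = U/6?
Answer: 10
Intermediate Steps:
d(L, U) = U/6 (d(L, U) = U*(⅙) = U/6)
(d(-2, -2)*5)*(-6) = (((⅙)*(-2))*5)*(-6) = -⅓*5*(-6) = -5/3*(-6) = 10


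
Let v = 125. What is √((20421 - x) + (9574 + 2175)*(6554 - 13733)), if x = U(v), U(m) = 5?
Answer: I*√84325655 ≈ 9182.9*I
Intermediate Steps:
x = 5
√((20421 - x) + (9574 + 2175)*(6554 - 13733)) = √((20421 - 1*5) + (9574 + 2175)*(6554 - 13733)) = √((20421 - 5) + 11749*(-7179)) = √(20416 - 84346071) = √(-84325655) = I*√84325655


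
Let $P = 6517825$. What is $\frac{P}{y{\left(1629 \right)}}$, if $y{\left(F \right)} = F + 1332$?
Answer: $\frac{6517825}{2961} \approx 2201.2$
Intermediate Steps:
$y{\left(F \right)} = 1332 + F$
$\frac{P}{y{\left(1629 \right)}} = \frac{6517825}{1332 + 1629} = \frac{6517825}{2961}$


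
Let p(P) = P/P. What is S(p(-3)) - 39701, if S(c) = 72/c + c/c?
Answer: -39628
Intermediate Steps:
p(P) = 1
S(c) = 1 + 72/c (S(c) = 72/c + 1 = 1 + 72/c)
S(p(-3)) - 39701 = (72 + 1)/1 - 39701 = 1*73 - 39701 = 73 - 39701 = -39628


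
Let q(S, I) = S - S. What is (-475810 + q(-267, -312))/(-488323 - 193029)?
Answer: 237905/340676 ≈ 0.69833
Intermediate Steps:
q(S, I) = 0
(-475810 + q(-267, -312))/(-488323 - 193029) = (-475810 + 0)/(-488323 - 193029) = -475810/(-681352) = -475810*(-1/681352) = 237905/340676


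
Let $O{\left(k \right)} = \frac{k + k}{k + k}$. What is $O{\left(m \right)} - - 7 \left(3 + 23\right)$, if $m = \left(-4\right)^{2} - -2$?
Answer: $183$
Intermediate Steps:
$m = 18$ ($m = 16 + 2 = 18$)
$O{\left(k \right)} = 1$ ($O{\left(k \right)} = \frac{2 k}{2 k} = 2 k \frac{1}{2 k} = 1$)
$O{\left(m \right)} - - 7 \left(3 + 23\right) = 1 - - 7 \left(3 + 23\right) = 1 - \left(-7\right) 26 = 1 - -182 = 1 + 182 = 183$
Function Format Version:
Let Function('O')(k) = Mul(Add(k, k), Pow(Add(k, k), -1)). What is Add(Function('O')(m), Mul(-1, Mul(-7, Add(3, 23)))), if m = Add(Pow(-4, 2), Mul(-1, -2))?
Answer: 183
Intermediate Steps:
m = 18 (m = Add(16, 2) = 18)
Function('O')(k) = 1 (Function('O')(k) = Mul(Mul(2, k), Pow(Mul(2, k), -1)) = Mul(Mul(2, k), Mul(Rational(1, 2), Pow(k, -1))) = 1)
Add(Function('O')(m), Mul(-1, Mul(-7, Add(3, 23)))) = Add(1, Mul(-1, Mul(-7, Add(3, 23)))) = Add(1, Mul(-1, Mul(-7, 26))) = Add(1, Mul(-1, -182)) = Add(1, 182) = 183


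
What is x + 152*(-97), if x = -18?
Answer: -14762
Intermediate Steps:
x + 152*(-97) = -18 + 152*(-97) = -18 - 14744 = -14762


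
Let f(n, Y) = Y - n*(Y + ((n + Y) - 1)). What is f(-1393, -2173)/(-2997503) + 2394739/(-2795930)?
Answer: 15183591231773/8380808562790 ≈ 1.8117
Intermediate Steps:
f(n, Y) = Y - n*(-1 + n + 2*Y) (f(n, Y) = Y - n*(Y + ((Y + n) - 1)) = Y - n*(Y + (-1 + Y + n)) = Y - n*(-1 + n + 2*Y))
f(-1393, -2173)/(-2997503) + 2394739/(-2795930) = (-2173 - 1393 - 1*(-1393)² - 2*(-2173)*(-1393))/(-2997503) + 2394739/(-2795930) = (-2173 - 1393 - 1*1940449 - 6053978)*(-1/2997503) + 2394739*(-1/2795930) = (-2173 - 1393 - 1940449 - 6053978)*(-1/2997503) - 2394739/2795930 = -7997993*(-1/2997503) - 2394739/2795930 = 7997993/2997503 - 2394739/2795930 = 15183591231773/8380808562790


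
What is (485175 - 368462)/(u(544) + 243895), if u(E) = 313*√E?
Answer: 28465717135/59431475889 - 146124676*√34/59431475889 ≈ 0.46463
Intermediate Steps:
(485175 - 368462)/(u(544) + 243895) = (485175 - 368462)/(313*√544 + 243895) = 116713/(313*(4*√34) + 243895) = 116713/(1252*√34 + 243895) = 116713/(243895 + 1252*√34)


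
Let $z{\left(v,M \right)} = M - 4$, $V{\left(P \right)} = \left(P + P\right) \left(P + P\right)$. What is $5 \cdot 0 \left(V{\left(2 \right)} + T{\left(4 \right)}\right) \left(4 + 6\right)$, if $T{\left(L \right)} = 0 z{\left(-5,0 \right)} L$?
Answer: $0$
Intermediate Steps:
$V{\left(P \right)} = 4 P^{2}$ ($V{\left(P \right)} = 2 P 2 P = 4 P^{2}$)
$z{\left(v,M \right)} = -4 + M$
$T{\left(L \right)} = 0$ ($T{\left(L \right)} = 0 \left(-4 + 0\right) L = 0 \left(-4\right) L = 0 L = 0$)
$5 \cdot 0 \left(V{\left(2 \right)} + T{\left(4 \right)}\right) \left(4 + 6\right) = 5 \cdot 0 \left(4 \cdot 2^{2} + 0\right) \left(4 + 6\right) = 0 \left(4 \cdot 4 + 0\right) 10 = 0 \left(16 + 0\right) 10 = 0 \cdot 16 \cdot 10 = 0 \cdot 160 = 0$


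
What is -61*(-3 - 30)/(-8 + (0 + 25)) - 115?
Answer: 58/17 ≈ 3.4118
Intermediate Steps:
-61*(-3 - 30)/(-8 + (0 + 25)) - 115 = -(-2013)/(-8 + 25) - 115 = -(-2013)/17 - 115 = -61*(-33/17) - 115 = 2013/17 - 115 = 58/17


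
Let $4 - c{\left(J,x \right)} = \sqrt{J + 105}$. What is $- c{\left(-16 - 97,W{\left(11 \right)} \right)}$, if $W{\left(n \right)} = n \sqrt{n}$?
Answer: $-4 + 2 i \sqrt{2} \approx -4.0 + 2.8284 i$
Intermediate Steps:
$W{\left(n \right)} = n^{\frac{3}{2}}$
$c{\left(J,x \right)} = 4 - \sqrt{105 + J}$ ($c{\left(J,x \right)} = 4 - \sqrt{J + 105} = 4 - \sqrt{105 + J}$)
$- c{\left(-16 - 97,W{\left(11 \right)} \right)} = - (4 - \sqrt{105 - 113}) = - (4 - \sqrt{-8}) = - (4 - 2 i \sqrt{2}) = -4 + 2 i \sqrt{2}$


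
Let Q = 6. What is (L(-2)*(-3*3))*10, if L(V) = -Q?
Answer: 540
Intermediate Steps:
L(V) = -6 (L(V) = -1*6 = -6)
(L(-2)*(-3*3))*10 = -(-18)*3*10 = -6*(-9)*10 = 54*10 = 540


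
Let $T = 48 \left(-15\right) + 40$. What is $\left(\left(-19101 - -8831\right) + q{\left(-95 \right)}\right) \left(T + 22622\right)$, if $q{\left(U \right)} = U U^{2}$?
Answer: $-19037866590$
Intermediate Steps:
$q{\left(U \right)} = U^{3}$
$T = -680$ ($T = -720 + 40 = -680$)
$\left(\left(-19101 - -8831\right) + q{\left(-95 \right)}\right) \left(T + 22622\right) = \left(\left(-19101 - -8831\right) + \left(-95\right)^{3}\right) \left(-680 + 22622\right) = \left(\left(-19101 + 8831\right) - 857375\right) 21942 = \left(-10270 - 857375\right) 21942 = \left(-867645\right) 21942 = -19037866590$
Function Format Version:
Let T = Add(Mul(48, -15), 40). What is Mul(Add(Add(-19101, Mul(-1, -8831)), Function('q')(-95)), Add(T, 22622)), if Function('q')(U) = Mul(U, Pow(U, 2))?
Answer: -19037866590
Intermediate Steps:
Function('q')(U) = Pow(U, 3)
T = -680 (T = Add(-720, 40) = -680)
Mul(Add(Add(-19101, Mul(-1, -8831)), Function('q')(-95)), Add(T, 22622)) = Mul(Add(Add(-19101, Mul(-1, -8831)), Pow(-95, 3)), Add(-680, 22622)) = Mul(Add(Add(-19101, 8831), -857375), 21942) = Mul(Add(-10270, -857375), 21942) = Mul(-867645, 21942) = -19037866590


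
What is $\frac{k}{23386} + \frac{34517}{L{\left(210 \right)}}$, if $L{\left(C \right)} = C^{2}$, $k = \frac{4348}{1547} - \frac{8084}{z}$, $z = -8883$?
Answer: $\frac{3475922339}{4440044700} \approx 0.78286$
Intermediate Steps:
$k = \frac{155408}{41769}$ ($k = \frac{4348}{1547} - \frac{8084}{-8883} = 4348 \cdot \frac{1}{1547} - - \frac{172}{189} = \frac{4348}{1547} + \frac{172}{189} = \frac{155408}{41769} \approx 3.7207$)
$\frac{k}{23386} + \frac{34517}{L{\left(210 \right)}} = \frac{155408}{41769 \cdot 23386} + \frac{34517}{210^{2}} = \frac{155408}{41769} \cdot \frac{1}{23386} + \frac{34517}{44100} = \frac{7064}{44400447} + 34517 \cdot \frac{1}{44100} = \frac{7064}{44400447} + \frac{4931}{6300} = \frac{3475922339}{4440044700}$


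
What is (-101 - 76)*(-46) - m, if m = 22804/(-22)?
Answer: 100964/11 ≈ 9178.5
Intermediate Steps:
m = -11402/11 (m = 22804*(-1/22) = -11402/11 ≈ -1036.5)
(-101 - 76)*(-46) - m = (-101 - 76)*(-46) - 1*(-11402/11) = -177*(-46) + 11402/11 = 8142 + 11402/11 = 100964/11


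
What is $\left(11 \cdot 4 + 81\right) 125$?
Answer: $15625$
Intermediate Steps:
$\left(11 \cdot 4 + 81\right) 125 = \left(44 + 81\right) 125 = 125 \cdot 125 = 15625$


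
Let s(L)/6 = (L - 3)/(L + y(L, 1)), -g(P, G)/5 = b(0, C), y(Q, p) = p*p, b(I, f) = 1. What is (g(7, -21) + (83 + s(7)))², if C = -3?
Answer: 6561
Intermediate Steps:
y(Q, p) = p²
g(P, G) = -5 (g(P, G) = -5*1 = -5)
s(L) = 6*(-3 + L)/(1 + L) (s(L) = 6*((L - 3)/(L + 1²)) = 6*((-3 + L)/(L + 1)) = 6*((-3 + L)/(1 + L)) = 6*(-3 + L)/(1 + L))
(g(7, -21) + (83 + s(7)))² = (-5 + (83 + 6*(-3 + 7)/(1 + 7)))² = (-5 + (83 + 6*4/8))² = (-5 + (83 + 6*(⅛)*4))² = (-5 + (83 + 3))² = (-5 + 86)² = 81² = 6561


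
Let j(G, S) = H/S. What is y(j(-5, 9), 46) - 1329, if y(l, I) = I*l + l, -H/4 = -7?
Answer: -10645/9 ≈ -1182.8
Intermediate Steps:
H = 28 (H = -4*(-7) = 28)
j(G, S) = 28/S
y(l, I) = l + I*l
y(j(-5, 9), 46) - 1329 = (28/9)*(1 + 46) - 1329 = (28*(⅑))*47 - 1329 = (28/9)*47 - 1329 = 1316/9 - 1329 = -10645/9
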